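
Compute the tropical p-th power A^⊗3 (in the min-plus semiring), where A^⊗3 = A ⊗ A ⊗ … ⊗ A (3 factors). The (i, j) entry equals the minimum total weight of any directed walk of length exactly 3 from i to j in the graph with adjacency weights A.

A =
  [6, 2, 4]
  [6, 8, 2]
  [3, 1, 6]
A^⊗3 =
  [7, 5, 7]
  [9, 7, 5]
  [6, 4, 7]

Each entry (A^⊗3)_ij equals the minimum over all length-3 walks i = v_0 → v_1 → … → v_3 = j of Σ_t A[v_t][v_{t+1}]. For example, for (i, j) = (0, 2) we minimise over 9 possible intermediate vertex sequences; the minimum is 7, attained along the walk 0 → 2 → 1 → 2.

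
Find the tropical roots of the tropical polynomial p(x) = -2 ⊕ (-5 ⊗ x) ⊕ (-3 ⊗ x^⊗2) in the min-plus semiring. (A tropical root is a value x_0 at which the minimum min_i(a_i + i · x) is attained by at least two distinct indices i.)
Roots: {-2, 3}

Each tropical root is a break point of the lower envelope of the lines y = a_i + i · x (there are 3 lines, with slopes 0, 1, ..., 2). Only the lines that attain the minimum somewhere contribute to roots; other lines are dominated. Here the surviving (envelope) indices are i = 2, i = 1, i = 0.
Intersections between consecutive envelope lines give the roots: for adjacent envelope indices i < j the intersection is x = (a_i − a_j) / (j − i). Reading off the sorted break points: {-2, 3}.
Verification: at each break x_0, at least two indices attain the minimum of min_i(a_i + i · x_0).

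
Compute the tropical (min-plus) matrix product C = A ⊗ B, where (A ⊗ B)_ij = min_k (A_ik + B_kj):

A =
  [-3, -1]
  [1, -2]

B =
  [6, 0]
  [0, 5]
A ⊗ B =
  [-1, -3]
  [-2, 1]

Apply the min-plus product entry-by-entry:
  C[0][0] = min over k of (A[0][0] + B[0][0] = -3 + 6 = 3, A[0][1] + B[1][0] = -1 + 0 = -1) = -1 (attained at k = 1)
  C[0][1] = min over k of (A[0][0] + B[0][1] = -3 + 0 = -3, A[0][1] + B[1][1] = -1 + 5 = 4) = -3 (attained at k = 0)
  C[1][0] = min over k of (A[1][0] + B[0][0] = 1 + 6 = 7, A[1][1] + B[1][0] = -2 + 0 = -2) = -2 (attained at k = 1)
  C[1][1] = min over k of (A[1][0] + B[0][1] = 1 + 0 = 1, A[1][1] + B[1][1] = -2 + 5 = 3) = 1 (attained at k = 0)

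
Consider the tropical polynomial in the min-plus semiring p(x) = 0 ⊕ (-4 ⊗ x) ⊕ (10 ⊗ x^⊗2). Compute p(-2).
p(-2) = -6

A tropical monomial a ⊗ x^⊗i evaluates to a + i · x. Evaluating each term at x = -2:
  Term 0 contributes 0 + 0 · -2 = 0
  Term 1 contributes -4 + 1 · -2 = -6
  Term 2 contributes 10 + 2 · -2 = 6
p(-2) = ⊕ of these = min[0, -6, 6] = -6.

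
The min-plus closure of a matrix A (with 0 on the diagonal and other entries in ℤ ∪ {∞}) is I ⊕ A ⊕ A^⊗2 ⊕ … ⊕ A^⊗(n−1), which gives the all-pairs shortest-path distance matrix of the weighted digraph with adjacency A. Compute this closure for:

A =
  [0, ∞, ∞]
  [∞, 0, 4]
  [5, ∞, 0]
Closure =
  [0, ∞, ∞]
  [9, 0, 4]
  [5, ∞, 0]

This is the Floyd-Warshall all-pairs shortest-path computation. For each intermediate vertex k = 0, 1, …, 2, update dist[i][j] ← min(dist[i][j], dist[i][k] + dist[k][j]). The final matrix gives, for each (i, j), the minimum total weight of any directed path from i to j (possibly empty when i = j).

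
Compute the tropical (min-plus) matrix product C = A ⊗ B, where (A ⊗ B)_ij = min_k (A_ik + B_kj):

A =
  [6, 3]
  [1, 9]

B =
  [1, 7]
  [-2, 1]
A ⊗ B =
  [1, 4]
  [2, 8]

Apply the min-plus product entry-by-entry:
  C[0][0] = min over k of (A[0][0] + B[0][0] = 6 + 1 = 7, A[0][1] + B[1][0] = 3 + -2 = 1) = 1 (attained at k = 1)
  C[0][1] = min over k of (A[0][0] + B[0][1] = 6 + 7 = 13, A[0][1] + B[1][1] = 3 + 1 = 4) = 4 (attained at k = 1)
  C[1][0] = min over k of (A[1][0] + B[0][0] = 1 + 1 = 2, A[1][1] + B[1][0] = 9 + -2 = 7) = 2 (attained at k = 0)
  C[1][1] = min over k of (A[1][0] + B[0][1] = 1 + 7 = 8, A[1][1] + B[1][1] = 9 + 1 = 10) = 8 (attained at k = 0)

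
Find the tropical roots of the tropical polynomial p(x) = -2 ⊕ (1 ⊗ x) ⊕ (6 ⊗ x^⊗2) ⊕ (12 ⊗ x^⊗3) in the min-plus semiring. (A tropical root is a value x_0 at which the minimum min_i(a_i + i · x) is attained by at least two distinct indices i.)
Roots: {-6, -5, -3}

Each tropical root is a break point of the lower envelope of the lines y = a_i + i · x (there are 4 lines, with slopes 0, 1, ..., 3). Only the lines that attain the minimum somewhere contribute to roots; other lines are dominated. Here the surviving (envelope) indices are i = 3, i = 2, i = 1, i = 0.
Intersections between consecutive envelope lines give the roots: for adjacent envelope indices i < j the intersection is x = (a_i − a_j) / (j − i). Reading off the sorted break points: {-6, -5, -3}.
Verification: at each break x_0, at least two indices attain the minimum of min_i(a_i + i · x_0).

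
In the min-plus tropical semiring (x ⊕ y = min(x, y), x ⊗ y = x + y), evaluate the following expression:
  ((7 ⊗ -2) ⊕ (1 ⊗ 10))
((7 ⊗ -2) ⊕ (1 ⊗ 10)) = 5

Expand innermost to outermost. Recall ⊕ takes the minimum of its arguments and ⊗ takes their sum. Working out the expression ((7 ⊗ -2) ⊕ (1 ⊗ 10)) gives 5.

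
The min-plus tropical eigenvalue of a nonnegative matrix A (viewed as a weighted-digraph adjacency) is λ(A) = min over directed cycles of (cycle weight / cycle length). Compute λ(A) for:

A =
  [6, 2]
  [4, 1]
λ(A) = 1

Enumerate directed cycles and compute their means (weight / length). Sample:
  cycle 0 → 0: weight = 6, length = 1, mean = 6/1 ≈ 6.000
  cycle 1 → 1: weight = 1, length = 1, mean = 1/1 ≈ 1.000
  cycle 0 → 1 → 0: weight = 6, length = 2, mean = 6/2 ≈ 3.000
  cycle 1 → 0 → 1: weight = 6, length = 2, mean = 6/2 ≈ 3.000
Minimum mean = 1.000, attained e.g. along the cycle 1 → 1 with weight 1 and length 1. So λ(A) = 1/1 = 1.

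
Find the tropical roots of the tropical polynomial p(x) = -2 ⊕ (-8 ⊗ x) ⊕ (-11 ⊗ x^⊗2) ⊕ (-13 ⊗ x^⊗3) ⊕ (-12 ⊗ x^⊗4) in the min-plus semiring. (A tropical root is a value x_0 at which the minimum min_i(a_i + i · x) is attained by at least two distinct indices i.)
Roots: {-1, 2, 3, 6}

Each tropical root is a break point of the lower envelope of the lines y = a_i + i · x (there are 5 lines, with slopes 0, 1, ..., 4). Only the lines that attain the minimum somewhere contribute to roots; other lines are dominated. Here the surviving (envelope) indices are i = 4, i = 3, i = 2, i = 1, i = 0.
Intersections between consecutive envelope lines give the roots: for adjacent envelope indices i < j the intersection is x = (a_i − a_j) / (j − i). Reading off the sorted break points: {-1, 2, 3, 6}.
Verification: at each break x_0, at least two indices attain the minimum of min_i(a_i + i · x_0).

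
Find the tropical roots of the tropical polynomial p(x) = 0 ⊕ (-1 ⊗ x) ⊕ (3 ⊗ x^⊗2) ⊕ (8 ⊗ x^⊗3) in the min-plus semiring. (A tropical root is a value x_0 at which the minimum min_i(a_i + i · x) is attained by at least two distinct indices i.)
Roots: {-5, -4, 1}

Each tropical root is a break point of the lower envelope of the lines y = a_i + i · x (there are 4 lines, with slopes 0, 1, ..., 3). Only the lines that attain the minimum somewhere contribute to roots; other lines are dominated. Here the surviving (envelope) indices are i = 3, i = 2, i = 1, i = 0.
Intersections between consecutive envelope lines give the roots: for adjacent envelope indices i < j the intersection is x = (a_i − a_j) / (j − i). Reading off the sorted break points: {-5, -4, 1}.
Verification: at each break x_0, at least two indices attain the minimum of min_i(a_i + i · x_0).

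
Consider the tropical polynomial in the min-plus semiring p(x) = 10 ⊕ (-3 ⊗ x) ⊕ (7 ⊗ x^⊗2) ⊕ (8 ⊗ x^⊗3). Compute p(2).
p(2) = -1

A tropical monomial a ⊗ x^⊗i evaluates to a + i · x. Evaluating each term at x = 2:
  Term 0 contributes 10 + 0 · 2 = 10
  Term 1 contributes -3 + 1 · 2 = -1
  Term 2 contributes 7 + 2 · 2 = 11
  Term 3 contributes 8 + 3 · 2 = 14
p(2) = ⊕ of these = min[10, -1, 11, 14] = -1.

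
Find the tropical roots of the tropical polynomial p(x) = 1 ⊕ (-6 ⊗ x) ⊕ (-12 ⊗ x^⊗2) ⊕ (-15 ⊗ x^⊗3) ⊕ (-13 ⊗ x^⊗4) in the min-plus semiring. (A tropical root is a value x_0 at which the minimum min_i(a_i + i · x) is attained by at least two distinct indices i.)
Roots: {-2, 3, 6, 7}

Each tropical root is a break point of the lower envelope of the lines y = a_i + i · x (there are 5 lines, with slopes 0, 1, ..., 4). Only the lines that attain the minimum somewhere contribute to roots; other lines are dominated. Here the surviving (envelope) indices are i = 4, i = 3, i = 2, i = 1, i = 0.
Intersections between consecutive envelope lines give the roots: for adjacent envelope indices i < j the intersection is x = (a_i − a_j) / (j − i). Reading off the sorted break points: {-2, 3, 6, 7}.
Verification: at each break x_0, at least two indices attain the minimum of min_i(a_i + i · x_0).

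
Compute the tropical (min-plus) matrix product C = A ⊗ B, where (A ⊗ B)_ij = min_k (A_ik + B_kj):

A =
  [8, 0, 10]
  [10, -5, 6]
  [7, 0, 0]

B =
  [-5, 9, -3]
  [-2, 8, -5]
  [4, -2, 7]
A ⊗ B =
  [-2, 8, -5]
  [-7, 3, -10]
  [-2, -2, -5]

Apply the min-plus product entry-by-entry:
  C[0][0] = min over k of (A[0][0] + B[0][0] = 8 + -5 = 3, A[0][1] + B[1][0] = 0 + -2 = -2, A[0][2] + B[2][0] = 10 + 4 = 14) = -2 (attained at k = 1)
  C[0][1] = min over k of (A[0][0] + B[0][1] = 8 + 9 = 17, A[0][1] + B[1][1] = 0 + 8 = 8, A[0][2] + B[2][1] = 10 + -2 = 8) = 8 (attained at k = 1)
  C[0][2] = min over k of (A[0][0] + B[0][2] = 8 + -3 = 5, A[0][1] + B[1][2] = 0 + -5 = -5, A[0][2] + B[2][2] = 10 + 7 = 17) = -5 (attained at k = 1)
  C[1][0] = min over k of (A[1][0] + B[0][0] = 10 + -5 = 5, A[1][1] + B[1][0] = -5 + -2 = -7, A[1][2] + B[2][0] = 6 + 4 = 10) = -7 (attained at k = 1)
  C[1][1] = min over k of (A[1][0] + B[0][1] = 10 + 9 = 19, A[1][1] + B[1][1] = -5 + 8 = 3, A[1][2] + B[2][1] = 6 + -2 = 4) = 3 (attained at k = 1)
  C[1][2] = min over k of (A[1][0] + B[0][2] = 10 + -3 = 7, A[1][1] + B[1][2] = -5 + -5 = -10, A[1][2] + B[2][2] = 6 + 7 = 13) = -10 (attained at k = 1)
  C[2][0] = min over k of (A[2][0] + B[0][0] = 7 + -5 = 2, A[2][1] + B[1][0] = 0 + -2 = -2, A[2][2] + B[2][0] = 0 + 4 = 4) = -2 (attained at k = 1)
  C[2][1] = min over k of (A[2][0] + B[0][1] = 7 + 9 = 16, A[2][1] + B[1][1] = 0 + 8 = 8, A[2][2] + B[2][1] = 0 + -2 = -2) = -2 (attained at k = 2)
  C[2][2] = min over k of (A[2][0] + B[0][2] = 7 + -3 = 4, A[2][1] + B[1][2] = 0 + -5 = -5, A[2][2] + B[2][2] = 0 + 7 = 7) = -5 (attained at k = 1)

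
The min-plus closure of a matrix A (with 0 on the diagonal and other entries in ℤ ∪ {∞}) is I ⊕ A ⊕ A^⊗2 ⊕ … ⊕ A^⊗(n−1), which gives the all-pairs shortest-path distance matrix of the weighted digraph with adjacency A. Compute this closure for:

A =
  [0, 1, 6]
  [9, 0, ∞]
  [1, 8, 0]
Closure =
  [0, 1, 6]
  [9, 0, 15]
  [1, 2, 0]

This is the Floyd-Warshall all-pairs shortest-path computation. For each intermediate vertex k = 0, 1, …, 2, update dist[i][j] ← min(dist[i][j], dist[i][k] + dist[k][j]). The final matrix gives, for each (i, j), the minimum total weight of any directed path from i to j (possibly empty when i = j).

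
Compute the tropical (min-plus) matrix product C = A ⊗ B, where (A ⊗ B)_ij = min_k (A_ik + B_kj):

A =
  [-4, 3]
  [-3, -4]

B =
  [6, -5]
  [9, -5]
A ⊗ B =
  [2, -9]
  [3, -9]

Apply the min-plus product entry-by-entry:
  C[0][0] = min over k of (A[0][0] + B[0][0] = -4 + 6 = 2, A[0][1] + B[1][0] = 3 + 9 = 12) = 2 (attained at k = 0)
  C[0][1] = min over k of (A[0][0] + B[0][1] = -4 + -5 = -9, A[0][1] + B[1][1] = 3 + -5 = -2) = -9 (attained at k = 0)
  C[1][0] = min over k of (A[1][0] + B[0][0] = -3 + 6 = 3, A[1][1] + B[1][0] = -4 + 9 = 5) = 3 (attained at k = 0)
  C[1][1] = min over k of (A[1][0] + B[0][1] = -3 + -5 = -8, A[1][1] + B[1][1] = -4 + -5 = -9) = -9 (attained at k = 1)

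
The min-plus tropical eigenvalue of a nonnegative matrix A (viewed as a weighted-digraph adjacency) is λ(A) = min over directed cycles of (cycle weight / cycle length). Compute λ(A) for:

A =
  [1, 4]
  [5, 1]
λ(A) = 1

Enumerate directed cycles and compute their means (weight / length). Sample:
  cycle 0 → 0: weight = 1, length = 1, mean = 1/1 ≈ 1.000
  cycle 1 → 1: weight = 1, length = 1, mean = 1/1 ≈ 1.000
  cycle 0 → 1 → 0: weight = 9, length = 2, mean = 9/2 ≈ 4.500
  cycle 1 → 0 → 1: weight = 9, length = 2, mean = 9/2 ≈ 4.500
Minimum mean = 1.000, attained e.g. along the cycle 0 → 0 with weight 1 and length 1. So λ(A) = 1/1 = 1.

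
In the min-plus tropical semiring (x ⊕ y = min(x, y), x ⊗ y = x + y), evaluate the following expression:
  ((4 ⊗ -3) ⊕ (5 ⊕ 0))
((4 ⊗ -3) ⊕ (5 ⊕ 0)) = 0

Expand innermost to outermost. Recall ⊕ takes the minimum of its arguments and ⊗ takes their sum. Working out the expression ((4 ⊗ -3) ⊕ (5 ⊕ 0)) gives 0.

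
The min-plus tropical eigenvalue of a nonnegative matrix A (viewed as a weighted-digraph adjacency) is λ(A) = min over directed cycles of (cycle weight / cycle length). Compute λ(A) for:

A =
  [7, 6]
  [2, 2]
λ(A) = 2

Enumerate directed cycles and compute their means (weight / length). Sample:
  cycle 0 → 0: weight = 7, length = 1, mean = 7/1 ≈ 7.000
  cycle 1 → 1: weight = 2, length = 1, mean = 2/1 ≈ 2.000
  cycle 0 → 1 → 0: weight = 8, length = 2, mean = 8/2 ≈ 4.000
  cycle 1 → 0 → 1: weight = 8, length = 2, mean = 8/2 ≈ 4.000
Minimum mean = 2.000, attained e.g. along the cycle 1 → 1 with weight 2 and length 1. So λ(A) = 2/1 = 2.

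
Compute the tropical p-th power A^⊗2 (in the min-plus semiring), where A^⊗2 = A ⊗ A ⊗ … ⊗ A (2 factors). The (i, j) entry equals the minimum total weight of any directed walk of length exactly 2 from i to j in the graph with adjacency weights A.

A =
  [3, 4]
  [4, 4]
A^⊗2 =
  [6, 7]
  [7, 8]

Each entry (A^⊗2)_ij equals the minimum over all length-2 walks i = v_0 → v_1 → … → v_2 = j of Σ_t A[v_t][v_{t+1}]. For example, for (i, j) = (0, 1) we minimise over 2 possible intermediate vertex sequences; the minimum is 7, attained along the walk 0 → 0 → 1.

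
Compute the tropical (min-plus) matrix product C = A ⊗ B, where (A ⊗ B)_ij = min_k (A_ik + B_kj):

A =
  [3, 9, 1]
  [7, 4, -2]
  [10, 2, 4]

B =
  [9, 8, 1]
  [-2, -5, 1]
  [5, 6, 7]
A ⊗ B =
  [6, 4, 4]
  [2, -1, 5]
  [0, -3, 3]

Apply the min-plus product entry-by-entry:
  C[0][0] = min over k of (A[0][0] + B[0][0] = 3 + 9 = 12, A[0][1] + B[1][0] = 9 + -2 = 7, A[0][2] + B[2][0] = 1 + 5 = 6) = 6 (attained at k = 2)
  C[0][1] = min over k of (A[0][0] + B[0][1] = 3 + 8 = 11, A[0][1] + B[1][1] = 9 + -5 = 4, A[0][2] + B[2][1] = 1 + 6 = 7) = 4 (attained at k = 1)
  C[0][2] = min over k of (A[0][0] + B[0][2] = 3 + 1 = 4, A[0][1] + B[1][2] = 9 + 1 = 10, A[0][2] + B[2][2] = 1 + 7 = 8) = 4 (attained at k = 0)
  C[1][0] = min over k of (A[1][0] + B[0][0] = 7 + 9 = 16, A[1][1] + B[1][0] = 4 + -2 = 2, A[1][2] + B[2][0] = -2 + 5 = 3) = 2 (attained at k = 1)
  C[1][1] = min over k of (A[1][0] + B[0][1] = 7 + 8 = 15, A[1][1] + B[1][1] = 4 + -5 = -1, A[1][2] + B[2][1] = -2 + 6 = 4) = -1 (attained at k = 1)
  C[1][2] = min over k of (A[1][0] + B[0][2] = 7 + 1 = 8, A[1][1] + B[1][2] = 4 + 1 = 5, A[1][2] + B[2][2] = -2 + 7 = 5) = 5 (attained at k = 1)
  C[2][0] = min over k of (A[2][0] + B[0][0] = 10 + 9 = 19, A[2][1] + B[1][0] = 2 + -2 = 0, A[2][2] + B[2][0] = 4 + 5 = 9) = 0 (attained at k = 1)
  C[2][1] = min over k of (A[2][0] + B[0][1] = 10 + 8 = 18, A[2][1] + B[1][1] = 2 + -5 = -3, A[2][2] + B[2][1] = 4 + 6 = 10) = -3 (attained at k = 1)
  C[2][2] = min over k of (A[2][0] + B[0][2] = 10 + 1 = 11, A[2][1] + B[1][2] = 2 + 1 = 3, A[2][2] + B[2][2] = 4 + 7 = 11) = 3 (attained at k = 1)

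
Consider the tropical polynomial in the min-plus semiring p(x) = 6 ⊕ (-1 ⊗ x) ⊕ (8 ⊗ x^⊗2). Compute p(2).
p(2) = 1

A tropical monomial a ⊗ x^⊗i evaluates to a + i · x. Evaluating each term at x = 2:
  Term 0 contributes 6 + 0 · 2 = 6
  Term 1 contributes -1 + 1 · 2 = 1
  Term 2 contributes 8 + 2 · 2 = 12
p(2) = ⊕ of these = min[6, 1, 12] = 1.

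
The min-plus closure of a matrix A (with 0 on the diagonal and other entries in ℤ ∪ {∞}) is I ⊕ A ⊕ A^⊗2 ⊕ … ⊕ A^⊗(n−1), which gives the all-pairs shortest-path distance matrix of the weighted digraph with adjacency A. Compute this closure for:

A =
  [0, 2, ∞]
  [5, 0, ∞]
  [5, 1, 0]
Closure =
  [0, 2, ∞]
  [5, 0, ∞]
  [5, 1, 0]

This is the Floyd-Warshall all-pairs shortest-path computation. For each intermediate vertex k = 0, 1, …, 2, update dist[i][j] ← min(dist[i][j], dist[i][k] + dist[k][j]). The final matrix gives, for each (i, j), the minimum total weight of any directed path from i to j (possibly empty when i = j).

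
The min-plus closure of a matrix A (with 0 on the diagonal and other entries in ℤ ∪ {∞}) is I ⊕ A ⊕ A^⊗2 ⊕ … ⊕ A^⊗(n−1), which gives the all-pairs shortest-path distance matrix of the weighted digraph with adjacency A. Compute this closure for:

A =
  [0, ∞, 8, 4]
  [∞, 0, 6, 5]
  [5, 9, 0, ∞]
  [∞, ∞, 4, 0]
Closure =
  [0, 17, 8, 4]
  [11, 0, 6, 5]
  [5, 9, 0, 9]
  [9, 13, 4, 0]

This is the Floyd-Warshall all-pairs shortest-path computation. For each intermediate vertex k = 0, 1, …, 3, update dist[i][j] ← min(dist[i][j], dist[i][k] + dist[k][j]). The final matrix gives, for each (i, j), the minimum total weight of any directed path from i to j (possibly empty when i = j).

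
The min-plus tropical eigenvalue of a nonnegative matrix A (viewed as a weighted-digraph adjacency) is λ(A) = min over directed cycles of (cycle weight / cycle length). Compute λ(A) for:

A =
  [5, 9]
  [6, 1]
λ(A) = 1

Enumerate directed cycles and compute their means (weight / length). Sample:
  cycle 0 → 0: weight = 5, length = 1, mean = 5/1 ≈ 5.000
  cycle 1 → 1: weight = 1, length = 1, mean = 1/1 ≈ 1.000
  cycle 0 → 1 → 0: weight = 15, length = 2, mean = 15/2 ≈ 7.500
  cycle 1 → 0 → 1: weight = 15, length = 2, mean = 15/2 ≈ 7.500
Minimum mean = 1.000, attained e.g. along the cycle 1 → 1 with weight 1 and length 1. So λ(A) = 1/1 = 1.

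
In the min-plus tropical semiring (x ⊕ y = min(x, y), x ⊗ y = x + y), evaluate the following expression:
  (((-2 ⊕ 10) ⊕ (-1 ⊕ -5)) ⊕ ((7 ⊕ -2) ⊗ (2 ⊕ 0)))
(((-2 ⊕ 10) ⊕ (-1 ⊕ -5)) ⊕ ((7 ⊕ -2) ⊗ (2 ⊕ 0))) = -5

Expand innermost to outermost. Recall ⊕ takes the minimum of its arguments and ⊗ takes their sum. Working out the expression (((-2 ⊕ 10) ⊕ (-1 ⊕ -5)) ⊕ ((7 ⊕ -2) ⊗ (2 ⊕ 0))) gives -5.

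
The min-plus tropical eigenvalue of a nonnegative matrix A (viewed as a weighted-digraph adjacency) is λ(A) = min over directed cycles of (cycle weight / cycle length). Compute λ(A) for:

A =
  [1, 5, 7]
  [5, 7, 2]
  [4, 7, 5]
λ(A) = 1

Enumerate directed cycles and compute their means (weight / length). Sample:
  cycle 0 → 0: weight = 1, length = 1, mean = 1/1 ≈ 1.000
  cycle 1 → 1: weight = 7, length = 1, mean = 7/1 ≈ 7.000
  cycle 2 → 2: weight = 5, length = 1, mean = 5/1 ≈ 5.000
  cycle 0 → 1 → 0: weight = 10, length = 2, mean = 10/2 ≈ 5.000
  cycle 0 → 2 → 0: weight = 11, length = 2, mean = 11/2 ≈ 5.500
  cycle 1 → 0 → 1: weight = 10, length = 2, mean = 10/2 ≈ 5.000
Minimum mean = 1.000, attained e.g. along the cycle 0 → 0 with weight 1 and length 1. So λ(A) = 1/1 = 1.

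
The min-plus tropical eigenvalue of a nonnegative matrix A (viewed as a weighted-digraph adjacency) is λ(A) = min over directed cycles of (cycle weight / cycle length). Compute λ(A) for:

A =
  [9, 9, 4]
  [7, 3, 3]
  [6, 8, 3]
λ(A) = 3

Enumerate directed cycles and compute their means (weight / length). Sample:
  cycle 0 → 0: weight = 9, length = 1, mean = 9/1 ≈ 9.000
  cycle 1 → 1: weight = 3, length = 1, mean = 3/1 ≈ 3.000
  cycle 2 → 2: weight = 3, length = 1, mean = 3/1 ≈ 3.000
  cycle 0 → 1 → 0: weight = 16, length = 2, mean = 16/2 ≈ 8.000
  cycle 0 → 2 → 0: weight = 10, length = 2, mean = 10/2 ≈ 5.000
  cycle 1 → 0 → 1: weight = 16, length = 2, mean = 16/2 ≈ 8.000
Minimum mean = 3.000, attained e.g. along the cycle 1 → 1 with weight 3 and length 1. So λ(A) = 3/1 = 3.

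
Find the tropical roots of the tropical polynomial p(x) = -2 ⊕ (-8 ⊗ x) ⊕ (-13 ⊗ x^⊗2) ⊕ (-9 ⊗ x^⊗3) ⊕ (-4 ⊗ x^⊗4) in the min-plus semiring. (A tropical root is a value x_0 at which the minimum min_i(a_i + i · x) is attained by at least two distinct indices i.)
Roots: {-5, -4, 5, 6}

Each tropical root is a break point of the lower envelope of the lines y = a_i + i · x (there are 5 lines, with slopes 0, 1, ..., 4). Only the lines that attain the minimum somewhere contribute to roots; other lines are dominated. Here the surviving (envelope) indices are i = 4, i = 3, i = 2, i = 1, i = 0.
Intersections between consecutive envelope lines give the roots: for adjacent envelope indices i < j the intersection is x = (a_i − a_j) / (j − i). Reading off the sorted break points: {-5, -4, 5, 6}.
Verification: at each break x_0, at least two indices attain the minimum of min_i(a_i + i · x_0).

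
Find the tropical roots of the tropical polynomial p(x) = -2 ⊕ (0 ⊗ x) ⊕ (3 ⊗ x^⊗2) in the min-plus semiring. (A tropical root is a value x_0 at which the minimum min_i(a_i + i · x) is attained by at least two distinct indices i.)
Roots: {-3, -2}

Each tropical root is a break point of the lower envelope of the lines y = a_i + i · x (there are 3 lines, with slopes 0, 1, ..., 2). Only the lines that attain the minimum somewhere contribute to roots; other lines are dominated. Here the surviving (envelope) indices are i = 2, i = 1, i = 0.
Intersections between consecutive envelope lines give the roots: for adjacent envelope indices i < j the intersection is x = (a_i − a_j) / (j − i). Reading off the sorted break points: {-3, -2}.
Verification: at each break x_0, at least two indices attain the minimum of min_i(a_i + i · x_0).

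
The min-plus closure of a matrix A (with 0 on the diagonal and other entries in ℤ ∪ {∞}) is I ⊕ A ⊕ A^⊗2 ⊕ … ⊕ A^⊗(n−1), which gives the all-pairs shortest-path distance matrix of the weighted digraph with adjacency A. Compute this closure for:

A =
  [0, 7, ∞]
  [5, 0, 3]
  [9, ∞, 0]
Closure =
  [0, 7, 10]
  [5, 0, 3]
  [9, 16, 0]

This is the Floyd-Warshall all-pairs shortest-path computation. For each intermediate vertex k = 0, 1, …, 2, update dist[i][j] ← min(dist[i][j], dist[i][k] + dist[k][j]). The final matrix gives, for each (i, j), the minimum total weight of any directed path from i to j (possibly empty when i = j).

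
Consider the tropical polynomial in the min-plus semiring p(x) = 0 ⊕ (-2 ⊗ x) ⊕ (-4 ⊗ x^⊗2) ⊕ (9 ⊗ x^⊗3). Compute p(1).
p(1) = -2

A tropical monomial a ⊗ x^⊗i evaluates to a + i · x. Evaluating each term at x = 1:
  Term 0 contributes 0 + 0 · 1 = 0
  Term 1 contributes -2 + 1 · 1 = -1
  Term 2 contributes -4 + 2 · 1 = -2
  Term 3 contributes 9 + 3 · 1 = 12
p(1) = ⊕ of these = min[0, -1, -2, 12] = -2.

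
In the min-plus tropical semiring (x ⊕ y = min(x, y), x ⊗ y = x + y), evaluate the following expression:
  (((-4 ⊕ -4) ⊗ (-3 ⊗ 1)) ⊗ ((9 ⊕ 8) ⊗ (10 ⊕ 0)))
(((-4 ⊕ -4) ⊗ (-3 ⊗ 1)) ⊗ ((9 ⊕ 8) ⊗ (10 ⊕ 0))) = 2

Expand innermost to outermost. Recall ⊕ takes the minimum of its arguments and ⊗ takes their sum. Working out the expression (((-4 ⊕ -4) ⊗ (-3 ⊗ 1)) ⊗ ((9 ⊕ 8) ⊗ (10 ⊕ 0))) gives 2.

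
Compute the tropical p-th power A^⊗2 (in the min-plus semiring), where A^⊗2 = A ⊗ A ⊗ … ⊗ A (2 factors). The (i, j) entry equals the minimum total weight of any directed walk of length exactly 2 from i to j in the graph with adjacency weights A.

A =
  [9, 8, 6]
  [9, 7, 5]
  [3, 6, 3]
A^⊗2 =
  [9, 12, 9]
  [8, 11, 8]
  [6, 9, 6]

Each entry (A^⊗2)_ij equals the minimum over all length-2 walks i = v_0 → v_1 → … → v_2 = j of Σ_t A[v_t][v_{t+1}]. For example, for (i, j) = (0, 2) we minimise over 3 possible intermediate vertex sequences; the minimum is 9, attained along the walk 0 → 2 → 2.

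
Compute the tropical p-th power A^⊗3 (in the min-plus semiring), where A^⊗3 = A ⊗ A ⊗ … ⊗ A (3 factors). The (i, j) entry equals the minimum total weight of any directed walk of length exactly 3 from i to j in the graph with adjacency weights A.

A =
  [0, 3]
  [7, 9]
A^⊗3 =
  [0, 3]
  [7, 10]

Each entry (A^⊗3)_ij equals the minimum over all length-3 walks i = v_0 → v_1 → … → v_3 = j of Σ_t A[v_t][v_{t+1}]. For example, for (i, j) = (0, 1) we minimise over 4 possible intermediate vertex sequences; the minimum is 3, attained along the walk 0 → 0 → 0 → 1.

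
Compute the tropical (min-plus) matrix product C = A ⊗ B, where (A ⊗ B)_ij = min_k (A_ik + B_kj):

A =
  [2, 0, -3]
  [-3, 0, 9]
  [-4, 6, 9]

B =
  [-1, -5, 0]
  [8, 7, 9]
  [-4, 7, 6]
A ⊗ B =
  [-7, -3, 2]
  [-4, -8, -3]
  [-5, -9, -4]

Apply the min-plus product entry-by-entry:
  C[0][0] = min over k of (A[0][0] + B[0][0] = 2 + -1 = 1, A[0][1] + B[1][0] = 0 + 8 = 8, A[0][2] + B[2][0] = -3 + -4 = -7) = -7 (attained at k = 2)
  C[0][1] = min over k of (A[0][0] + B[0][1] = 2 + -5 = -3, A[0][1] + B[1][1] = 0 + 7 = 7, A[0][2] + B[2][1] = -3 + 7 = 4) = -3 (attained at k = 0)
  C[0][2] = min over k of (A[0][0] + B[0][2] = 2 + 0 = 2, A[0][1] + B[1][2] = 0 + 9 = 9, A[0][2] + B[2][2] = -3 + 6 = 3) = 2 (attained at k = 0)
  C[1][0] = min over k of (A[1][0] + B[0][0] = -3 + -1 = -4, A[1][1] + B[1][0] = 0 + 8 = 8, A[1][2] + B[2][0] = 9 + -4 = 5) = -4 (attained at k = 0)
  C[1][1] = min over k of (A[1][0] + B[0][1] = -3 + -5 = -8, A[1][1] + B[1][1] = 0 + 7 = 7, A[1][2] + B[2][1] = 9 + 7 = 16) = -8 (attained at k = 0)
  C[1][2] = min over k of (A[1][0] + B[0][2] = -3 + 0 = -3, A[1][1] + B[1][2] = 0 + 9 = 9, A[1][2] + B[2][2] = 9 + 6 = 15) = -3 (attained at k = 0)
  C[2][0] = min over k of (A[2][0] + B[0][0] = -4 + -1 = -5, A[2][1] + B[1][0] = 6 + 8 = 14, A[2][2] + B[2][0] = 9 + -4 = 5) = -5 (attained at k = 0)
  C[2][1] = min over k of (A[2][0] + B[0][1] = -4 + -5 = -9, A[2][1] + B[1][1] = 6 + 7 = 13, A[2][2] + B[2][1] = 9 + 7 = 16) = -9 (attained at k = 0)
  C[2][2] = min over k of (A[2][0] + B[0][2] = -4 + 0 = -4, A[2][1] + B[1][2] = 6 + 9 = 15, A[2][2] + B[2][2] = 9 + 6 = 15) = -4 (attained at k = 0)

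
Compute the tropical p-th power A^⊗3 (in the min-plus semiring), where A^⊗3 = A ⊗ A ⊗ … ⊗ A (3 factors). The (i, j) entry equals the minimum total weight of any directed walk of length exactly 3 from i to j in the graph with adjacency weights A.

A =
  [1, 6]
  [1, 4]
A^⊗3 =
  [3, 8]
  [3, 8]

Each entry (A^⊗3)_ij equals the minimum over all length-3 walks i = v_0 → v_1 → … → v_3 = j of Σ_t A[v_t][v_{t+1}]. For example, for (i, j) = (0, 1) we minimise over 4 possible intermediate vertex sequences; the minimum is 8, attained along the walk 0 → 0 → 0 → 1.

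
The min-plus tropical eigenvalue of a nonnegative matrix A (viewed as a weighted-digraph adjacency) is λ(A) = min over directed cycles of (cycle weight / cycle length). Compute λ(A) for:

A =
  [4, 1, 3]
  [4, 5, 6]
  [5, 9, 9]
λ(A) = 5/2

Enumerate directed cycles and compute their means (weight / length). Sample:
  cycle 0 → 0: weight = 4, length = 1, mean = 4/1 ≈ 4.000
  cycle 1 → 1: weight = 5, length = 1, mean = 5/1 ≈ 5.000
  cycle 2 → 2: weight = 9, length = 1, mean = 9/1 ≈ 9.000
  cycle 0 → 1 → 0: weight = 5, length = 2, mean = 5/2 ≈ 2.500
  cycle 0 → 2 → 0: weight = 8, length = 2, mean = 8/2 ≈ 4.000
  cycle 1 → 0 → 1: weight = 5, length = 2, mean = 5/2 ≈ 2.500
Minimum mean = 2.500, attained e.g. along the cycle 0 → 1 → 0 with weight 5 and length 2. So λ(A) = 5/2 = 5/2.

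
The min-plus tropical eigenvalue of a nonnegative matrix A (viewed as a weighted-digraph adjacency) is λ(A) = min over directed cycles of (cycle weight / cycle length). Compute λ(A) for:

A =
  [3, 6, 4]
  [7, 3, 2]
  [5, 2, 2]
λ(A) = 2

Enumerate directed cycles and compute their means (weight / length). Sample:
  cycle 0 → 0: weight = 3, length = 1, mean = 3/1 ≈ 3.000
  cycle 1 → 1: weight = 3, length = 1, mean = 3/1 ≈ 3.000
  cycle 2 → 2: weight = 2, length = 1, mean = 2/1 ≈ 2.000
  cycle 0 → 1 → 0: weight = 13, length = 2, mean = 13/2 ≈ 6.500
  cycle 0 → 2 → 0: weight = 9, length = 2, mean = 9/2 ≈ 4.500
  cycle 1 → 0 → 1: weight = 13, length = 2, mean = 13/2 ≈ 6.500
Minimum mean = 2.000, attained e.g. along the cycle 2 → 2 with weight 2 and length 1. So λ(A) = 2/1 = 2.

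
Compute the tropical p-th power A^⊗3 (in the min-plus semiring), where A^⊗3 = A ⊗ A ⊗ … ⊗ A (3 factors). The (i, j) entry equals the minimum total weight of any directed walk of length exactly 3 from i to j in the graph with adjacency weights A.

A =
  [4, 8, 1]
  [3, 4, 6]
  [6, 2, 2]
A^⊗3 =
  [6, 5, 5]
  [10, 6, 6]
  [7, 6, 6]

Each entry (A^⊗3)_ij equals the minimum over all length-3 walks i = v_0 → v_1 → … → v_3 = j of Σ_t A[v_t][v_{t+1}]. For example, for (i, j) = (0, 2) we minimise over 9 possible intermediate vertex sequences; the minimum is 5, attained along the walk 0 → 2 → 2 → 2.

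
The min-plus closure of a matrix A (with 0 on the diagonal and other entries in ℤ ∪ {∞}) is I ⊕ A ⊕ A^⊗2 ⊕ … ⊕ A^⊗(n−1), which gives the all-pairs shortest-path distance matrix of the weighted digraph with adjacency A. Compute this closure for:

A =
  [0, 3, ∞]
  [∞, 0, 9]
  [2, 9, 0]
Closure =
  [0, 3, 12]
  [11, 0, 9]
  [2, 5, 0]

This is the Floyd-Warshall all-pairs shortest-path computation. For each intermediate vertex k = 0, 1, …, 2, update dist[i][j] ← min(dist[i][j], dist[i][k] + dist[k][j]). The final matrix gives, for each (i, j), the minimum total weight of any directed path from i to j (possibly empty when i = j).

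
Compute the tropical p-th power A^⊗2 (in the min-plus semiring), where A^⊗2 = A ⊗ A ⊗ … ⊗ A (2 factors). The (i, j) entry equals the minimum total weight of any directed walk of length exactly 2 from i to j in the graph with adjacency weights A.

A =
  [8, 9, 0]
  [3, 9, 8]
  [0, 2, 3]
A^⊗2 =
  [0, 2, 3]
  [8, 10, 3]
  [3, 5, 0]

Each entry (A^⊗2)_ij equals the minimum over all length-2 walks i = v_0 → v_1 → … → v_2 = j of Σ_t A[v_t][v_{t+1}]. For example, for (i, j) = (0, 2) we minimise over 3 possible intermediate vertex sequences; the minimum is 3, attained along the walk 0 → 2 → 2.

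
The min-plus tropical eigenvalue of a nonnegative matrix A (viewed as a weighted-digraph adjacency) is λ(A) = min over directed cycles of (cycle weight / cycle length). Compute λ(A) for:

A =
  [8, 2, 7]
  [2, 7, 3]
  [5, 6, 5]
λ(A) = 2

Enumerate directed cycles and compute their means (weight / length). Sample:
  cycle 0 → 0: weight = 8, length = 1, mean = 8/1 ≈ 8.000
  cycle 1 → 1: weight = 7, length = 1, mean = 7/1 ≈ 7.000
  cycle 2 → 2: weight = 5, length = 1, mean = 5/1 ≈ 5.000
  cycle 0 → 1 → 0: weight = 4, length = 2, mean = 4/2 ≈ 2.000
  cycle 0 → 2 → 0: weight = 12, length = 2, mean = 12/2 ≈ 6.000
  cycle 1 → 0 → 1: weight = 4, length = 2, mean = 4/2 ≈ 2.000
Minimum mean = 2.000, attained e.g. along the cycle 0 → 1 → 0 with weight 4 and length 2. So λ(A) = 4/2 = 2.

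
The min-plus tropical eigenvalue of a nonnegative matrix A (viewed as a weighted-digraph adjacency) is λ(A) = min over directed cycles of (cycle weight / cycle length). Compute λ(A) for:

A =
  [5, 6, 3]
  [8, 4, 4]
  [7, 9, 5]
λ(A) = 4

Enumerate directed cycles and compute their means (weight / length). Sample:
  cycle 0 → 0: weight = 5, length = 1, mean = 5/1 ≈ 5.000
  cycle 1 → 1: weight = 4, length = 1, mean = 4/1 ≈ 4.000
  cycle 2 → 2: weight = 5, length = 1, mean = 5/1 ≈ 5.000
  cycle 0 → 1 → 0: weight = 14, length = 2, mean = 14/2 ≈ 7.000
  cycle 0 → 2 → 0: weight = 10, length = 2, mean = 10/2 ≈ 5.000
  cycle 1 → 0 → 1: weight = 14, length = 2, mean = 14/2 ≈ 7.000
Minimum mean = 4.000, attained e.g. along the cycle 1 → 1 with weight 4 and length 1. So λ(A) = 4/1 = 4.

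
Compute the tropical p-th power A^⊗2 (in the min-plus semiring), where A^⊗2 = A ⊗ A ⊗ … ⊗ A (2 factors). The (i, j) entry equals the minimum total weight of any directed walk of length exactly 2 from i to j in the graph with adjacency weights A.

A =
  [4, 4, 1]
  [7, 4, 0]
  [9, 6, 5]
A^⊗2 =
  [8, 7, 4]
  [9, 6, 4]
  [13, 10, 6]

Each entry (A^⊗2)_ij equals the minimum over all length-2 walks i = v_0 → v_1 → … → v_2 = j of Σ_t A[v_t][v_{t+1}]. For example, for (i, j) = (0, 2) we minimise over 3 possible intermediate vertex sequences; the minimum is 4, attained along the walk 0 → 1 → 2.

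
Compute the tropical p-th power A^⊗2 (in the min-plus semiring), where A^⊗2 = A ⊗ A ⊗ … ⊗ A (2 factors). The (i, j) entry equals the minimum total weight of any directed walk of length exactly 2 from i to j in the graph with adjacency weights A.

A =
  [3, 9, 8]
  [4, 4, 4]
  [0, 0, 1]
A^⊗2 =
  [6, 8, 9]
  [4, 4, 5]
  [1, 1, 2]

Each entry (A^⊗2)_ij equals the minimum over all length-2 walks i = v_0 → v_1 → … → v_2 = j of Σ_t A[v_t][v_{t+1}]. For example, for (i, j) = (0, 2) we minimise over 3 possible intermediate vertex sequences; the minimum is 9, attained along the walk 0 → 2 → 2.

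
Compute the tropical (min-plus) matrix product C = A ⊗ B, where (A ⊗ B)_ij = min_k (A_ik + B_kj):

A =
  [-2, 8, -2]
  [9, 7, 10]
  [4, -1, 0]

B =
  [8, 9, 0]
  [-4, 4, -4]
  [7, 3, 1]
A ⊗ B =
  [4, 1, -2]
  [3, 11, 3]
  [-5, 3, -5]

Apply the min-plus product entry-by-entry:
  C[0][0] = min over k of (A[0][0] + B[0][0] = -2 + 8 = 6, A[0][1] + B[1][0] = 8 + -4 = 4, A[0][2] + B[2][0] = -2 + 7 = 5) = 4 (attained at k = 1)
  C[0][1] = min over k of (A[0][0] + B[0][1] = -2 + 9 = 7, A[0][1] + B[1][1] = 8 + 4 = 12, A[0][2] + B[2][1] = -2 + 3 = 1) = 1 (attained at k = 2)
  C[0][2] = min over k of (A[0][0] + B[0][2] = -2 + 0 = -2, A[0][1] + B[1][2] = 8 + -4 = 4, A[0][2] + B[2][2] = -2 + 1 = -1) = -2 (attained at k = 0)
  C[1][0] = min over k of (A[1][0] + B[0][0] = 9 + 8 = 17, A[1][1] + B[1][0] = 7 + -4 = 3, A[1][2] + B[2][0] = 10 + 7 = 17) = 3 (attained at k = 1)
  C[1][1] = min over k of (A[1][0] + B[0][1] = 9 + 9 = 18, A[1][1] + B[1][1] = 7 + 4 = 11, A[1][2] + B[2][1] = 10 + 3 = 13) = 11 (attained at k = 1)
  C[1][2] = min over k of (A[1][0] + B[0][2] = 9 + 0 = 9, A[1][1] + B[1][2] = 7 + -4 = 3, A[1][2] + B[2][2] = 10 + 1 = 11) = 3 (attained at k = 1)
  C[2][0] = min over k of (A[2][0] + B[0][0] = 4 + 8 = 12, A[2][1] + B[1][0] = -1 + -4 = -5, A[2][2] + B[2][0] = 0 + 7 = 7) = -5 (attained at k = 1)
  C[2][1] = min over k of (A[2][0] + B[0][1] = 4 + 9 = 13, A[2][1] + B[1][1] = -1 + 4 = 3, A[2][2] + B[2][1] = 0 + 3 = 3) = 3 (attained at k = 1)
  C[2][2] = min over k of (A[2][0] + B[0][2] = 4 + 0 = 4, A[2][1] + B[1][2] = -1 + -4 = -5, A[2][2] + B[2][2] = 0 + 1 = 1) = -5 (attained at k = 1)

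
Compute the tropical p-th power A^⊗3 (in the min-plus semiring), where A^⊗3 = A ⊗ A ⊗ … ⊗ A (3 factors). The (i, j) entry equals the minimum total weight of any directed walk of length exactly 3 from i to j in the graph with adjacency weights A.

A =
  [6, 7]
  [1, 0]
A^⊗3 =
  [8, 7]
  [1, 0]

Each entry (A^⊗3)_ij equals the minimum over all length-3 walks i = v_0 → v_1 → … → v_3 = j of Σ_t A[v_t][v_{t+1}]. For example, for (i, j) = (0, 1) we minimise over 4 possible intermediate vertex sequences; the minimum is 7, attained along the walk 0 → 1 → 1 → 1.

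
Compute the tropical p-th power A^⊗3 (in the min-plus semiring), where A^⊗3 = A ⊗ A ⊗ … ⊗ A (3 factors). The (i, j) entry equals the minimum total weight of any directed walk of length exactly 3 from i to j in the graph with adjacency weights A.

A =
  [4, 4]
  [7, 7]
A^⊗3 =
  [12, 12]
  [15, 15]

Each entry (A^⊗3)_ij equals the minimum over all length-3 walks i = v_0 → v_1 → … → v_3 = j of Σ_t A[v_t][v_{t+1}]. For example, for (i, j) = (0, 1) we minimise over 4 possible intermediate vertex sequences; the minimum is 12, attained along the walk 0 → 0 → 0 → 1.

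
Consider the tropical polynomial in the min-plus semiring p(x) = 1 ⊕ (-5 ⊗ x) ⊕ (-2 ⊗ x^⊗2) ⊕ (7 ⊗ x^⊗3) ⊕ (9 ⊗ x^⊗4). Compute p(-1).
p(-1) = -6

A tropical monomial a ⊗ x^⊗i evaluates to a + i · x. Evaluating each term at x = -1:
  Term 0 contributes 1 + 0 · -1 = 1
  Term 1 contributes -5 + 1 · -1 = -6
  Term 2 contributes -2 + 2 · -1 = -4
  Term 3 contributes 7 + 3 · -1 = 4
  Term 4 contributes 9 + 4 · -1 = 5
p(-1) = ⊕ of these = min[1, -6, -4, 4, 5] = -6.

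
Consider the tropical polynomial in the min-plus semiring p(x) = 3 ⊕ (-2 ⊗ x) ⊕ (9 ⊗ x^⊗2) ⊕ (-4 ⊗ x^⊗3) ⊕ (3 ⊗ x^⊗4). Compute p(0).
p(0) = -4

A tropical monomial a ⊗ x^⊗i evaluates to a + i · x. Evaluating each term at x = 0:
  Term 0 contributes 3 + 0 · 0 = 3
  Term 1 contributes -2 + 1 · 0 = -2
  Term 2 contributes 9 + 2 · 0 = 9
  Term 3 contributes -4 + 3 · 0 = -4
  Term 4 contributes 3 + 4 · 0 = 3
p(0) = ⊕ of these = min[3, -2, 9, -4, 3] = -4.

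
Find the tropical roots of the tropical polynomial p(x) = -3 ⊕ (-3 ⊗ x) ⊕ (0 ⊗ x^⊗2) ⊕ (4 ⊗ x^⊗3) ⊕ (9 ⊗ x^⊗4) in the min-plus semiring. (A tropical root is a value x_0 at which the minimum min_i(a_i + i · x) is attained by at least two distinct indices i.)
Roots: {-5, -4, -3, 0}

Each tropical root is a break point of the lower envelope of the lines y = a_i + i · x (there are 5 lines, with slopes 0, 1, ..., 4). Only the lines that attain the minimum somewhere contribute to roots; other lines are dominated. Here the surviving (envelope) indices are i = 4, i = 3, i = 2, i = 1, i = 0.
Intersections between consecutive envelope lines give the roots: for adjacent envelope indices i < j the intersection is x = (a_i − a_j) / (j − i). Reading off the sorted break points: {-5, -4, -3, 0}.
Verification: at each break x_0, at least two indices attain the minimum of min_i(a_i + i · x_0).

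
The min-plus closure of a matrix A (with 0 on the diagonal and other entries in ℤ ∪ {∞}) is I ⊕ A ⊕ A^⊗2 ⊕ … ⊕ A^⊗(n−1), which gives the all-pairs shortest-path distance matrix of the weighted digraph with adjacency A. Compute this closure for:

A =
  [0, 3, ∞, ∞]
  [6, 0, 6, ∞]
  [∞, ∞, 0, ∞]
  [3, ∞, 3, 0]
Closure =
  [0, 3, 9, ∞]
  [6, 0, 6, ∞]
  [∞, ∞, 0, ∞]
  [3, 6, 3, 0]

This is the Floyd-Warshall all-pairs shortest-path computation. For each intermediate vertex k = 0, 1, …, 3, update dist[i][j] ← min(dist[i][j], dist[i][k] + dist[k][j]). The final matrix gives, for each (i, j), the minimum total weight of any directed path from i to j (possibly empty when i = j).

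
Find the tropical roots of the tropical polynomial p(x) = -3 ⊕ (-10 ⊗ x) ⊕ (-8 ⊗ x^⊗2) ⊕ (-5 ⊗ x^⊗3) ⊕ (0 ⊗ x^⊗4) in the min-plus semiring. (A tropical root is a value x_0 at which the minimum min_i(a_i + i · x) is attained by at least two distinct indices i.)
Roots: {-5, -3, -2, 7}

Each tropical root is a break point of the lower envelope of the lines y = a_i + i · x (there are 5 lines, with slopes 0, 1, ..., 4). Only the lines that attain the minimum somewhere contribute to roots; other lines are dominated. Here the surviving (envelope) indices are i = 4, i = 3, i = 2, i = 1, i = 0.
Intersections between consecutive envelope lines give the roots: for adjacent envelope indices i < j the intersection is x = (a_i − a_j) / (j − i). Reading off the sorted break points: {-5, -3, -2, 7}.
Verification: at each break x_0, at least two indices attain the minimum of min_i(a_i + i · x_0).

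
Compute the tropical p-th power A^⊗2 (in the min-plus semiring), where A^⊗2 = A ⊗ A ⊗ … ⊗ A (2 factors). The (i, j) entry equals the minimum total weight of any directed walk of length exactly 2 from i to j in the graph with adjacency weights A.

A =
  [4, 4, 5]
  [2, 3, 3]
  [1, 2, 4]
A^⊗2 =
  [6, 7, 7]
  [4, 5, 6]
  [4, 5, 5]

Each entry (A^⊗2)_ij equals the minimum over all length-2 walks i = v_0 → v_1 → … → v_2 = j of Σ_t A[v_t][v_{t+1}]. For example, for (i, j) = (0, 2) we minimise over 3 possible intermediate vertex sequences; the minimum is 7, attained along the walk 0 → 1 → 2.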